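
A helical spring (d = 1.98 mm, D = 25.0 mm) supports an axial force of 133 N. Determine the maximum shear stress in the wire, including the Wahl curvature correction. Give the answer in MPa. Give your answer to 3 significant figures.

1210 MPa

Spring index C = D/d = 25.0/1.98 = 12.6263
K_W = (4C−1)/(4C−4) + 0.615/C = 49.505/46.505 + 0.0487 = 1.1132
τ₀ = 8FD/(πd³) = 8·133·25.0/(π·1.98³) = 26600/24.386 = 1090.8 MPa
τ_max = K·τ₀ = 1.1132 × 1090.8 = 1214.3 MPa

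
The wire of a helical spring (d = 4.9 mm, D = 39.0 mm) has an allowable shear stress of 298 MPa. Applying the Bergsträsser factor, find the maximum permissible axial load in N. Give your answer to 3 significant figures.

C = D/d = 39.0/4.9 = 7.9592
K_B = (4C+2)/(4C−3) = 33.837/28.837 = 1.1734
τ_max = K·8FD/(πd³) → F_max = τ_allow·πd³/(8DK)
F_max = 298·π·4.9³/(8·39.0·1.1734) = 1.1014e+05/366.1 = 300.86 N

301 N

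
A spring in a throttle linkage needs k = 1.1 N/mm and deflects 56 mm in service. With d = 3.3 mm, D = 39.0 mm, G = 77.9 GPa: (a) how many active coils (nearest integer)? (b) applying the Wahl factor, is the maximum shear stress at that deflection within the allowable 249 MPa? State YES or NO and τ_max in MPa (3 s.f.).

(a) 18 coils; (b) YES, τ_max = 188 MPa

N_a = Gd⁴/(8D³k) = (77.9×10³)(3.3⁴)/(8·39.0³·1.1) = 17.7 → N_a = 18
Actual rate k = Gd⁴/(8D³·18) = 1.0815 N/mm
Working load F = kδ = 1.0815·56 = 60.565 N
C = 39.0/3.3 = 11.8182; K_W = (4C−1)/(4C−4)+0.615/C = 1.1214
τ_max = K_W·8FD/(πd³) = 1.1214·167.37 = 187.69 MPa
τ_max ≤ 249 MPa → acceptable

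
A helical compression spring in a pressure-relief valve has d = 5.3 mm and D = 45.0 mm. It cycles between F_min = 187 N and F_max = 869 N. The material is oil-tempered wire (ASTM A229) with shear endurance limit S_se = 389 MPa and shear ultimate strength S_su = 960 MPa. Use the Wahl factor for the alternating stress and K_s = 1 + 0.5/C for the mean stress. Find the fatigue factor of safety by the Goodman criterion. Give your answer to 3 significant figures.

0.807

C = D/d = 45.0/5.3 = 8.4906; K_W = (4C−1)/(4C−4)+0.615/C = 1.1726; K_s = 1+0.5/C = 1.0589
F_a = (F_max−F_min)/2 = 341 N; F_m = (F_max+F_min)/2 = 528 N
τ_a = K_W·8F_aD/(πd³) = 1.1726 × 262.47 = 307.76 MPa
τ_m = K_s·8F_mD/(πd³) = 1.0589 × 406.4 = 430.34 MPa
Goodman: 1/n_f = τ_a/S_se + τ_m/S_su = 307.76/389 + 430.34/960 = 0.79116 + 0.44827 = 1.2394
n_f = 1/1.2394 = 0.8068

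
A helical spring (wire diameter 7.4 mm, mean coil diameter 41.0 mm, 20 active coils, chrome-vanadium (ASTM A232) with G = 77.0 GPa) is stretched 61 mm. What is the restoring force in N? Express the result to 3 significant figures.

k = Gd⁴/(8D³N_a) = (77.0×10³)(7.4⁴)/(8·41.0³·20) = 20.939 N/mm
F = k·δ = 20.939 × 61 = 1277.2 N

1280 N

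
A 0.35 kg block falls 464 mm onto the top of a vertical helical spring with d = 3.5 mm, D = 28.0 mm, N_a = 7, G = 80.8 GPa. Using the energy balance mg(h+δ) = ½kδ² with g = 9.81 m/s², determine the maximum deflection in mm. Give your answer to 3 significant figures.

k = Gd⁴/(8D³N_a) = (80.8×10³)(3.5⁴)/(8·28.0³·7) = 9.8633 N/mm
W = mg = 0.35 × 9.81 = 3.4335 N
½kδ² − Wδ − Wh = 0 → δ = (W + √(W² + 2kWh))/k
δ = (3.4335 + √(11.789 + 31427.3))/9.8633 = (3.4335 + 177.31)/9.8633 = 18.325 mm

18.3 mm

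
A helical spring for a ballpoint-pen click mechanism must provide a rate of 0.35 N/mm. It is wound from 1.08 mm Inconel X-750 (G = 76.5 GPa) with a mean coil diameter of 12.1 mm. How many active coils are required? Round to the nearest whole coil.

N_a = Gd⁴/(8D³k) = (76.5×10³ × 1.08⁴)/(8 × 12.1³ × 0.35)
    = 104077 / 4960.37 = 20.98 → 21 coils

21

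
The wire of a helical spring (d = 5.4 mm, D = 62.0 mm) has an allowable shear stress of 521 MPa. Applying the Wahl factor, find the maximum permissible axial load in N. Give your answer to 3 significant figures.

462 N

C = D/d = 62.0/5.4 = 11.4815
K_W = (4C−1)/(4C−4) + 0.615/C = 44.926/41.926 + 0.0536 = 1.1251
τ_max = K·8FD/(πd³) → F_max = τ_allow·πd³/(8DK)
F_max = 521·π·5.4³/(8·62.0·1.1251) = 2.5773e+05/558.06 = 461.84 N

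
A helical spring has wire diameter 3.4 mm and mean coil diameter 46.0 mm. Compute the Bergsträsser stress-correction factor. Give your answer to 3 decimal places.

C = D/d = 46.0/3.4 = 13.5294
K_B = (4C+2)/(4C−3) = 56.118/51.118 = 1.0978

1.098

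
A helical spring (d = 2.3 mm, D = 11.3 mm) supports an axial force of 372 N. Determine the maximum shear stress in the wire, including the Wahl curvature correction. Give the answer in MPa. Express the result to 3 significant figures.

1160 MPa

Spring index C = D/d = 11.3/2.3 = 4.9130
K_W = (4C−1)/(4C−4) + 0.615/C = 18.652/15.652 + 0.1252 = 1.3168
τ₀ = 8FD/(πd³) = 8·372·11.3/(π·2.3³) = 33628.8/38.224 = 879.79 MPa
τ_max = K·τ₀ = 1.3168 × 879.79 = 1158.5 MPa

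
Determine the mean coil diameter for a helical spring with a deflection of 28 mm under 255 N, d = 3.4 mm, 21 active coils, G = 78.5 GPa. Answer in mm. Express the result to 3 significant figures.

19.0 mm

Required rate k = F/δ = 255/28 = 9.1071 N/mm
D = (Gd⁴/(8N_a·k))^(1/3) = (78.5×10³·3.4⁴/(8·21·9.1071))^(1/3)
  = (6856.36)^(1/3) = 18.9976 mm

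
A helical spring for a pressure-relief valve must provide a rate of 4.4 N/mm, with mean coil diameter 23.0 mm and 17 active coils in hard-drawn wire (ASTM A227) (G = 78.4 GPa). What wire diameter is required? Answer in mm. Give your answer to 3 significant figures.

d = (8D³N_a·k / G)^(1/4) = (8·23.0³·17·4.4 / (78.4×10³))^0.25
  = (92.866)^0.25 = 3.1043 mm

3.10 mm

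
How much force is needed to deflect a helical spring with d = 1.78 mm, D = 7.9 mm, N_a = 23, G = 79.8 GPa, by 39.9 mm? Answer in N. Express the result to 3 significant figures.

k = Gd⁴/(8D³N_a) = (79.8×10³)(1.78⁴)/(8·7.9³·23) = 8.8305 N/mm
F = k·δ = 8.8305 × 39.9 = 352.34 N

352 N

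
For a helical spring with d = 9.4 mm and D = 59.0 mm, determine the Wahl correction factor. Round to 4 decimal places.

1.2401

C = D/d = 59.0/9.4 = 6.2766
K_W = (4C−1)/(4C−4) + 0.615/C = 24.106/21.106 + 0.0980 = 1.2401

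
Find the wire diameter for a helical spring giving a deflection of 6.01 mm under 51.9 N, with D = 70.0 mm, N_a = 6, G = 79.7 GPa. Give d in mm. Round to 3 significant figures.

6.50 mm

Required rate k = F/δ = 51.9/6.01 = 8.6356 N/mm
d = (8D³N_a·k / G)^(1/4) = (8·70.0³·6·8.6356 / (79.7×10³))^0.25
  = (1783.9)^0.25 = 6.4989 mm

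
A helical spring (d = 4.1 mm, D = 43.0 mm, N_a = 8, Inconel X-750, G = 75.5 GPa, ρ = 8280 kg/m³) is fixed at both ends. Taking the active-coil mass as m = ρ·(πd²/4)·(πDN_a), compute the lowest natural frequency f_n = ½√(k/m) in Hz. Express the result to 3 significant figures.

94.2 Hz

k = Gd⁴/(8D³N_a) = (75.5×10³)(4.1⁴)/(8·43.0³·8) = 4.1927 N/mm = 4192.7 N/m
Wire length L = πDN_a = π·43.0·8 = 1080.7 mm
m = ρ·(πd²/4)·L = 8280 × 13.203×10⁻⁶ m² × 1.0807 m = 0.11814 kg
f_n = ½√(k/m) = 0.5·√(4192.7/0.11814) = 0.5·√(35490) = 94.193 Hz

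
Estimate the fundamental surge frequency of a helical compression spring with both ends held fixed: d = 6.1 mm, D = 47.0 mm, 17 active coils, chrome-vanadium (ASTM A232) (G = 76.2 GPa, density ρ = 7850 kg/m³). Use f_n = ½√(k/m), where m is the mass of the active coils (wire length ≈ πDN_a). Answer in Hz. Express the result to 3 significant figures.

57.0 Hz

k = Gd⁴/(8D³N_a) = (76.2×10³)(6.1⁴)/(8·47.0³·17) = 7.4721 N/mm = 7472.1 N/m
Wire length L = πDN_a = π·47.0·17 = 2510.1 mm
m = ρ·(πd²/4)·L = 7850 × 29.225×10⁻⁶ m² × 2.5101 m = 0.57586 kg
f_n = ½√(k/m) = 0.5·√(7472.1/0.57586) = 0.5·√(12976) = 56.955 Hz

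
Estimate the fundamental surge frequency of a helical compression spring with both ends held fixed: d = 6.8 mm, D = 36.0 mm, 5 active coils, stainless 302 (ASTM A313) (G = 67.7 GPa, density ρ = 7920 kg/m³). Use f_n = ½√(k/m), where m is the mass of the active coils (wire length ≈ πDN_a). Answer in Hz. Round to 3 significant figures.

k = Gd⁴/(8D³N_a) = (67.7×10³)(6.8⁴)/(8·36.0³·5) = 77.563 N/mm = 77563 N/m
Wire length L = πDN_a = π·36.0·5 = 565.49 mm
m = ρ·(πd²/4)·L = 7920 × 36.317×10⁻⁶ m² × 0.56549 m = 0.16265 kg
f_n = ½√(k/m) = 0.5·√(77563/0.16265) = 0.5·√(4.7687e+05) = 345.28 Hz

345 Hz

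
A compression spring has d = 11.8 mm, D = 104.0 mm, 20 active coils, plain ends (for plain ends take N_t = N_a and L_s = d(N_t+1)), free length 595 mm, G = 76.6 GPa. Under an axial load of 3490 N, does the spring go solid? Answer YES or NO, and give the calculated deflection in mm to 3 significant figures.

k = Gd⁴/(8D³N_a) = (76.6×10³)(11.8⁴)/(8·104.0³·20) = 8.2516 N/mm
N_t = 20; L_s = 11.8·21 = 247.8 mm; δ_solid = L₀ − L_s = 595 − 247.8 = 347.2 mm
δ = F/k = 3490/8.2516 = 422.95 mm
δ ≥ δ_solid → spring goes solid

YES, δ = 423 mm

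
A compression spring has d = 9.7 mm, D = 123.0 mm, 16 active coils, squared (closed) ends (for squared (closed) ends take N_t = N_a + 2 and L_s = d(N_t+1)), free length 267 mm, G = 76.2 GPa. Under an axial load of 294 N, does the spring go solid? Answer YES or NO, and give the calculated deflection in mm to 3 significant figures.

YES, δ = 104 mm

k = Gd⁴/(8D³N_a) = (76.2×10³)(9.7⁴)/(8·123.0³·16) = 2.8322 N/mm
N_t = 18; L_s = 9.7·19 = 184.3 mm; δ_solid = L₀ − L_s = 267 − 184.3 = 82.7 mm
δ = F/k = 294/2.8322 = 103.81 mm
δ ≥ δ_solid → spring goes solid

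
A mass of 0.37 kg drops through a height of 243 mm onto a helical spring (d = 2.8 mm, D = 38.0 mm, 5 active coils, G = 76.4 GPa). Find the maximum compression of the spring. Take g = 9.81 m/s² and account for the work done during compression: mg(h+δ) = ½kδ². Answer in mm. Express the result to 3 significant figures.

k = Gd⁴/(8D³N_a) = (76.4×10³)(2.8⁴)/(8·38.0³·5) = 2.1395 N/mm
W = mg = 0.37 × 9.81 = 3.6297 N
½kδ² − Wδ − Wh = 0 → δ = (W + √(W² + 2kWh))/k
δ = (3.6297 + √(13.175 + 3774.17))/2.1395 = (3.6297 + 61.541)/2.1395 = 30.461 mm

30.5 mm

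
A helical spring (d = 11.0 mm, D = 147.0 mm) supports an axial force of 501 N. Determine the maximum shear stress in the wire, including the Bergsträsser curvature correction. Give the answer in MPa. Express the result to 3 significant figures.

Spring index C = D/d = 147.0/11.0 = 13.3636
K_B = (4C+2)/(4C−3) = 55.455/50.455 = 1.0991
τ₀ = 8FD/(πd³) = 8·501·147.0/(π·11.0³) = 589176/4181.5 = 140.9 MPa
τ_max = K·τ₀ = 1.0991 × 140.9 = 154.87 MPa

155 MPa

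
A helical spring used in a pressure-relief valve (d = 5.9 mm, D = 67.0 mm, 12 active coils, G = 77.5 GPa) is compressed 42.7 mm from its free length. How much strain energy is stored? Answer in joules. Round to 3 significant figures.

k = Gd⁴/(8D³N_a) = (77.5×10³)(5.9⁴)/(8·67.0³·12) = 3.2525 N/mm
U = ½kδ² = 0.5 × 3.2525 × 42.7² = 2965.1 N·mm = 2.9651 J

2.97 J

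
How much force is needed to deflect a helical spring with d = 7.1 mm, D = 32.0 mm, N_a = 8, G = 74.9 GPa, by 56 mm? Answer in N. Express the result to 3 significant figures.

k = Gd⁴/(8D³N_a) = (74.9×10³)(7.1⁴)/(8·32.0³·8) = 90.758 N/mm
F = k·δ = 90.758 × 56 = 5082.5 N

5080 N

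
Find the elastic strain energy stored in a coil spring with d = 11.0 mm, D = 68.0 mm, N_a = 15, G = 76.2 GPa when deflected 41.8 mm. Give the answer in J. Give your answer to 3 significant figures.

k = Gd⁴/(8D³N_a) = (76.2×10³)(11.0⁴)/(8·68.0³·15) = 29.568 N/mm
U = ½kδ² = 0.5 × 29.568 × 41.8² = 25831 N·mm = 25.831 J

25.8 J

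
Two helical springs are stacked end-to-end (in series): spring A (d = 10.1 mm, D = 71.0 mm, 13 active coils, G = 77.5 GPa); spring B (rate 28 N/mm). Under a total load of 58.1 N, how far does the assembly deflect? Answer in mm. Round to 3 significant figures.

k_A = Gd⁴/(8D³N_a) = (77.5×10³)(10.1⁴)/(8·71.0³·13) = 21.666 N/mm
Series: 1/k_eq = 1/21.666 + 1/28 = 0.08187; k_eq = 12.215 N/mm
δ = F/k_eq = 58.1/12.215 = 4.7566 mm

4.76 mm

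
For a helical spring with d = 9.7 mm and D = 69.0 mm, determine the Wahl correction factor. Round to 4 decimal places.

C = D/d = 69.0/9.7 = 7.1134
K_W = (4C−1)/(4C−4) + 0.615/C = 27.454/24.454 + 0.0865 = 1.2091

1.2091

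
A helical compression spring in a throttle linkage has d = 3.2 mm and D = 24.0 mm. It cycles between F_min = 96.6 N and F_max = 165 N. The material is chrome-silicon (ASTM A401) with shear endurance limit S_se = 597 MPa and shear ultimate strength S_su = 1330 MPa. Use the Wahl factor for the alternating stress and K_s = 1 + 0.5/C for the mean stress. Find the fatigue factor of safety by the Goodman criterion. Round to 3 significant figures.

C = D/d = 24.0/3.2 = 7.5000; K_W = (4C−1)/(4C−4)+0.615/C = 1.1974; K_s = 1+0.5/C = 1.0667
F_a = (F_max−F_min)/2 = 34.2 N; F_m = (F_max+F_min)/2 = 130.8 N
τ_a = K_W·8F_aD/(πd³) = 1.1974 × 63.786 = 76.377 MPa
τ_m = K_s·8F_mD/(πd³) = 1.0667 × 243.95 = 260.22 MPa
Goodman: 1/n_f = τ_a/S_se + τ_m/S_su = 76.377/597 + 260.22/1330 = 0.12793 + 0.19565 = 0.32359
n_f = 1/0.32359 = 3.09

3.09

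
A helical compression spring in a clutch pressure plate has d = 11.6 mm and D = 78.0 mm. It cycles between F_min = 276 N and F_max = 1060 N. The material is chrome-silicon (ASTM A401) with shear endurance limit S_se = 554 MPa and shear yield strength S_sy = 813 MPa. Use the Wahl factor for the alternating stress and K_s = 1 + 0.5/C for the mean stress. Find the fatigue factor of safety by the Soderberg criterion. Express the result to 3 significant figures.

4.50

C = D/d = 78.0/11.6 = 6.7241; K_W = (4C−1)/(4C−4)+0.615/C = 1.2225; K_s = 1+0.5/C = 1.0744
F_a = (F_max−F_min)/2 = 392 N; F_m = (F_max+F_min)/2 = 668 N
τ_a = K_W·8F_aD/(πd³) = 1.2225 × 49.882 = 60.98 MPa
τ_m = K_s·8F_mD/(πd³) = 1.0744 × 85.004 = 91.324 MPa
Soderberg: 1/n_f = τ_a/S_se + τ_m/S_sy = 60.98/554 + 91.324/813 = 0.11007 + 0.11233 = 0.2224
n_f = 1/0.2224 = 4.496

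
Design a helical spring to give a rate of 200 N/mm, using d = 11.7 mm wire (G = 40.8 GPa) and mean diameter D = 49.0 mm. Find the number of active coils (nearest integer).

N_a = Gd⁴/(8D³k) = (40.8×10³ × 11.7⁴)/(8 × 49.0³ × 200)
    = 7.64546e+08 / 1.88238e+08 = 4.062 → 4 coils

4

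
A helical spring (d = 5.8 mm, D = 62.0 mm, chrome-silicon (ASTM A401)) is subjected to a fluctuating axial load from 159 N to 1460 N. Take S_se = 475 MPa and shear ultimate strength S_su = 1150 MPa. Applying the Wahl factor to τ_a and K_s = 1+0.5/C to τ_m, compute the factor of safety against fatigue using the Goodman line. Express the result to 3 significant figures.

C = D/d = 62.0/5.8 = 10.6897; K_W = (4C−1)/(4C−4)+0.615/C = 1.1349; K_s = 1+0.5/C = 1.0468
F_a = (F_max−F_min)/2 = 650.5 N; F_m = (F_max+F_min)/2 = 809.5 N
τ_a = K_W·8F_aD/(πd³) = 1.1349 × 526.37 = 597.4 MPa
τ_m = K_s·8F_mD/(πd³) = 1.0468 × 655.04 = 685.67 MPa
Goodman: 1/n_f = τ_a/S_se + τ_m/S_su = 597.4/475 + 685.67/1150 = 1.25769 + 0.59624 = 1.8539
n_f = 1/1.8539 = 0.5394

0.539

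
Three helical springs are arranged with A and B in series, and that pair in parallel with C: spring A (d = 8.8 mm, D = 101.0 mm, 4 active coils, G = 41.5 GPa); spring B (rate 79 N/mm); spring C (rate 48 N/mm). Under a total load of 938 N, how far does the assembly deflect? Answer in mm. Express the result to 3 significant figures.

17.1 mm

k_A = Gd⁴/(8D³N_a) = (41.5×10³)(8.8⁴)/(8·101.0³·4) = 7.5486 N/mm
Springs A,B series: k_AB = 1/(1/7.5486+1/79) = 6.8902 N/mm; parallel with C: k_eq = 6.8902+48 = 54.89 N/mm
δ = F/k_eq = 938/54.89 = 17.089 mm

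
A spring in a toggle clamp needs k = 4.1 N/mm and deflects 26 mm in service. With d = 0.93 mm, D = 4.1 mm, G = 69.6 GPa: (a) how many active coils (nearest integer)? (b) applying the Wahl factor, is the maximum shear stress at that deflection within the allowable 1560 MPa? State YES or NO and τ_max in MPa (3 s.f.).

(a) 23 coils; (b) NO, τ_max = 1880 MPa

N_a = Gd⁴/(8D³k) = (69.6×10³)(0.93⁴)/(8·4.1³·4.1) = 23.03 → N_a = 23
Actual rate k = Gd⁴/(8D³·23) = 4.1056 N/mm
Working load F = kδ = 4.1056·26 = 106.74 N
C = 4.1/0.93 = 4.4086; K_W = (4C−1)/(4C−4)+0.615/C = 1.3595
τ_max = K_W·8FD/(πd³) = 1.3595·1385.5 = 1883.7 MPa
τ_max > 1560 MPa → exceeds allowable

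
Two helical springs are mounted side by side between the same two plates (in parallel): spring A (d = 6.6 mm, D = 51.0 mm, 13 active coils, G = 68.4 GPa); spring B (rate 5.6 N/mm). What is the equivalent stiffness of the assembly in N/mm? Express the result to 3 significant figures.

15.0 N/mm

k_A = Gd⁴/(8D³N_a) = (68.4×10³)(6.6⁴)/(8·51.0³·13) = 9.4078 N/mm
Parallel: k_eq = 9.4078 + 5.6 = 15.008 N/mm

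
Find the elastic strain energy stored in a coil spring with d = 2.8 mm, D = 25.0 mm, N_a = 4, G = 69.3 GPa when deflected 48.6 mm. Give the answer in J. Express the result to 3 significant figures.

k = Gd⁴/(8D³N_a) = (69.3×10³)(2.8⁴)/(8·25.0³·4) = 8.5191 N/mm
U = ½kδ² = 0.5 × 8.5191 × 48.6² = 10061 N·mm = 10.061 J

10.1 J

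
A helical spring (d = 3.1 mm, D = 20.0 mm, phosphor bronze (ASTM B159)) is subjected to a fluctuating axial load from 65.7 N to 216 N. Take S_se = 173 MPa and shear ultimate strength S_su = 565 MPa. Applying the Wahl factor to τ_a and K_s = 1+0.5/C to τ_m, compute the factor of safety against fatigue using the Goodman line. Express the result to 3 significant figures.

0.727

C = D/d = 20.0/3.1 = 6.4516; K_W = (4C−1)/(4C−4)+0.615/C = 1.2329; K_s = 1+0.5/C = 1.0775
F_a = (F_max−F_min)/2 = 75.15 N; F_m = (F_max+F_min)/2 = 140.85 N
τ_a = K_W·8F_aD/(πd³) = 1.2329 × 128.47 = 158.4 MPa
τ_m = K_s·8F_mD/(πd³) = 1.0775 × 240.79 = 259.45 MPa
Goodman: 1/n_f = τ_a/S_se + τ_m/S_su = 158.4/173 + 259.45/565 = 0.91558 + 0.45921 = 1.3748
n_f = 1/1.3748 = 0.7274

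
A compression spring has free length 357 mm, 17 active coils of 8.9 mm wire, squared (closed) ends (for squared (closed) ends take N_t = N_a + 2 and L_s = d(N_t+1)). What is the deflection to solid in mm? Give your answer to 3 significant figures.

179 mm

N_t = 19; L_s = 8.9·20 = 178 mm
δ_solid = L₀ − L_s = 357 − 178 = 179 mm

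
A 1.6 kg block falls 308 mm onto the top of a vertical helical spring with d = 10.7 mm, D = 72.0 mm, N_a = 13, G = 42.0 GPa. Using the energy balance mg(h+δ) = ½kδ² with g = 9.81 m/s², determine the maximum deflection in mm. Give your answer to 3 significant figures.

k = Gd⁴/(8D³N_a) = (42.0×10³)(10.7⁴)/(8·72.0³·13) = 14.183 N/mm
W = mg = 1.6 × 9.81 = 15.696 N
½kδ² − Wδ − Wh = 0 → δ = (W + √(W² + 2kWh))/k
δ = (15.696 + √(246.36 + 137127))/14.183 = (15.696 + 370.64)/14.183 = 27.24 mm

27.2 mm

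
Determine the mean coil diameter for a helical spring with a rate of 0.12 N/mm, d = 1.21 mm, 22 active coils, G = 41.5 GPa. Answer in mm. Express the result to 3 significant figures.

D = (Gd⁴/(8N_a·k))^(1/3) = (41.5×10³·1.21⁴/(8·22·0.12))^(1/3)
  = (4212.07)^(1/3) = 16.1497 mm

16.1 mm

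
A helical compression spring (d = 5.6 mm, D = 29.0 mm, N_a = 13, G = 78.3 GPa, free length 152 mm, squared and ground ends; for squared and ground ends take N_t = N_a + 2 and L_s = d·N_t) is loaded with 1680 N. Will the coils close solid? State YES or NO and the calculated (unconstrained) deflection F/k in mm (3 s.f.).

k = Gd⁴/(8D³N_a) = (78.3×10³)(5.6⁴)/(8·29.0³·13) = 30.359 N/mm
N_t = 15; L_s = 5.6·15 = 84 mm; δ_solid = L₀ − L_s = 152 − 84 = 68 mm
δ = F/k = 1680/30.359 = 55.338 mm
δ < δ_solid → spring does not go solid

NO, δ = 55.3 mm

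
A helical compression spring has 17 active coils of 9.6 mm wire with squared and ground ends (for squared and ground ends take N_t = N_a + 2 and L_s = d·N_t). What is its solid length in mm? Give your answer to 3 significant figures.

squared and ground ends: N_t = N_a + 2 = 17 + 2 = 19
L_s = d·N_t = 9.6 × 19 = 182.4 mm

182 mm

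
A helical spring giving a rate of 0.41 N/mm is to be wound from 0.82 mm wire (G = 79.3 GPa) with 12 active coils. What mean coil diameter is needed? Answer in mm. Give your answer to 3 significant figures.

D = (Gd⁴/(8N_a·k))^(1/3) = (79.3×10³·0.82⁴/(8·12·0.41))^(1/3)
  = (910.906)^(1/3) = 9.6937 mm

9.69 mm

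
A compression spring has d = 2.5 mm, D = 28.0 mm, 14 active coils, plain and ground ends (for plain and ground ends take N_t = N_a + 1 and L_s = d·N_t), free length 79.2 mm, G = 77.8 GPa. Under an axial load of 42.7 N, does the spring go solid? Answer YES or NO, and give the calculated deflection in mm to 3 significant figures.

NO, δ = 34.5 mm

k = Gd⁴/(8D³N_a) = (77.8×10³)(2.5⁴)/(8·28.0³·14) = 1.2361 N/mm
N_t = 15; L_s = 2.5·15 = 37.5 mm; δ_solid = L₀ − L_s = 79.2 − 37.5 = 41.7 mm
δ = F/k = 42.7/1.2361 = 34.545 mm
δ < δ_solid → spring does not go solid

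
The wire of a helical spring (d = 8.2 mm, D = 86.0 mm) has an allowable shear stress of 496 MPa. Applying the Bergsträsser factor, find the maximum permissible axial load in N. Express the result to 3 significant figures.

C = D/d = 86.0/8.2 = 10.4878
K_B = (4C+2)/(4C−3) = 43.951/38.951 = 1.1284
τ_max = K·8FD/(πd³) → F_max = τ_allow·πd³/(8DK)
F_max = 496·π·8.2³/(8·86.0·1.1284) = 8.5916e+05/776.32 = 1106.7 N

1110 N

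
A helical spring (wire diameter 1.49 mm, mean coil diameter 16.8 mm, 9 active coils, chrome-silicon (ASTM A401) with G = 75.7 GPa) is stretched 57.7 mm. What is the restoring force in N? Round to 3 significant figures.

k = Gd⁴/(8D³N_a) = (75.7×10³)(1.49⁴)/(8·16.8³·9) = 1.0929 N/mm
F = k·δ = 1.0929 × 57.7 = 63.06 N

63.1 N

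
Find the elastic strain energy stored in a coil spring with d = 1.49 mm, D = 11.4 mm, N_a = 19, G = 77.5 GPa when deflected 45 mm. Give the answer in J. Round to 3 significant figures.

1.72 J

k = Gd⁴/(8D³N_a) = (77.5×10³)(1.49⁴)/(8·11.4³·19) = 1.6962 N/mm
U = ½kδ² = 0.5 × 1.6962 × 45² = 1717.4 N·mm = 1.7174 J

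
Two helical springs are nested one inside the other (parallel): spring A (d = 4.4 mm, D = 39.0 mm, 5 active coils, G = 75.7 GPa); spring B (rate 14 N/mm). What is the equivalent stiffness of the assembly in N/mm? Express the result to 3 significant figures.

26.0 N/mm

k_A = Gd⁴/(8D³N_a) = (75.7×10³)(4.4⁴)/(8·39.0³·5) = 11.958 N/mm
Parallel: k_eq = 11.958 + 14 = 25.958 N/mm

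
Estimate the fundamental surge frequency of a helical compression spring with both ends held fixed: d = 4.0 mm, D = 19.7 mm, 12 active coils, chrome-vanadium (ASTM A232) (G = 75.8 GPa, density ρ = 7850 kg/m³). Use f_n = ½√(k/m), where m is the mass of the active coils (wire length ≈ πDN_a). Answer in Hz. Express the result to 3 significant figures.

300 Hz

k = Gd⁴/(8D³N_a) = (75.8×10³)(4.0⁴)/(8·19.7³·12) = 26.439 N/mm = 26439 N/m
Wire length L = πDN_a = π·19.7·12 = 742.67 mm
m = ρ·(πd²/4)·L = 7850 × 12.566×10⁻⁶ m² × 0.74267 m = 0.073262 kg
f_n = ½√(k/m) = 0.5·√(26439/0.073262) = 0.5·√(3.6088e+05) = 300.37 Hz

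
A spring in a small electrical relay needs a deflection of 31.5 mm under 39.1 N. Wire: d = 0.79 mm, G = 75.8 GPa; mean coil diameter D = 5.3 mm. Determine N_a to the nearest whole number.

Required rate k = F/δ = 39.1/31.5 = 1.2413 N/mm
N_a = Gd⁴/(8D³k) = (75.8×10³ × 0.79⁴)/(8 × 5.3³ × 1.2413)
    = 29524.2 / 1478.37 = 19.97 → 20 coils

20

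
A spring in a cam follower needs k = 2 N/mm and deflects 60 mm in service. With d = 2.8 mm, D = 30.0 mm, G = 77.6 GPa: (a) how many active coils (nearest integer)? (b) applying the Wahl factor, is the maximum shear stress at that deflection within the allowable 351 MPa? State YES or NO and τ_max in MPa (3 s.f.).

(a) 11 coils; (b) NO, τ_max = 476 MPa

N_a = Gd⁴/(8D³k) = (77.6×10³)(2.8⁴)/(8·30.0³·2) = 11.04 → N_a = 11
Actual rate k = Gd⁴/(8D³·11) = 2.0075 N/mm
Working load F = kδ = 2.0075·60 = 120.45 N
C = 30.0/2.8 = 10.7143; K_W = (4C−1)/(4C−4)+0.615/C = 1.1346
τ_max = K_W·8FD/(πd³) = 1.1346·419.17 = 475.59 MPa
τ_max > 351 MPa → exceeds allowable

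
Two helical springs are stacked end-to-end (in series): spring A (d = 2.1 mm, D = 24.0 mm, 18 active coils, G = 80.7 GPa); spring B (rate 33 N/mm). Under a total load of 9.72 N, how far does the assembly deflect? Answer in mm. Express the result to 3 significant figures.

k_A = Gd⁴/(8D³N_a) = (80.7×10³)(2.1⁴)/(8·24.0³·18) = 0.78841 N/mm
Series: 1/k_eq = 1/0.78841 + 1/33 = 1.2987; k_eq = 0.77002 N/mm
δ = F/k_eq = 9.72/0.77002 = 12.623 mm

12.6 mm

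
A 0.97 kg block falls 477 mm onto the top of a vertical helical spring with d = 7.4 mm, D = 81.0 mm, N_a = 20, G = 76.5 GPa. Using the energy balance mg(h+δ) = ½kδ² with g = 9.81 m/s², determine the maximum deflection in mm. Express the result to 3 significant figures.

61.6 mm

k = Gd⁴/(8D³N_a) = (76.5×10³)(7.4⁴)/(8·81.0³·20) = 2.6978 N/mm
W = mg = 0.97 × 9.81 = 9.5157 N
½kδ² − Wδ − Wh = 0 → δ = (W + √(W² + 2kWh))/k
δ = (9.5157 + √(90.549 + 24490.8))/2.6978 = (9.5157 + 156.78)/2.6978 = 61.642 mm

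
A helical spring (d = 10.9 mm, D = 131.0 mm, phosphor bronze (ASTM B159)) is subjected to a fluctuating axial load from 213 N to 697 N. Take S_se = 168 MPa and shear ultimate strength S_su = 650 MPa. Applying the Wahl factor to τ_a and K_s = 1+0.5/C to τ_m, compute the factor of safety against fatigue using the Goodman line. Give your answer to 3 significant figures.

C = D/d = 131.0/10.9 = 12.0183; K_W = (4C−1)/(4C−4)+0.615/C = 1.1192; K_s = 1+0.5/C = 1.0416
F_a = (F_max−F_min)/2 = 242 N; F_m = (F_max+F_min)/2 = 455 N
τ_a = K_W·8F_aD/(πd³) = 1.1192 × 62.337 = 69.77 MPa
τ_m = K_s·8F_mD/(πd³) = 1.0416 × 117.2 = 122.08 MPa
Goodman: 1/n_f = τ_a/S_se + τ_m/S_su = 69.77/168 + 122.08/650 = 0.41530 + 0.18782 = 0.60312
n_f = 1/0.60312 = 1.658

1.66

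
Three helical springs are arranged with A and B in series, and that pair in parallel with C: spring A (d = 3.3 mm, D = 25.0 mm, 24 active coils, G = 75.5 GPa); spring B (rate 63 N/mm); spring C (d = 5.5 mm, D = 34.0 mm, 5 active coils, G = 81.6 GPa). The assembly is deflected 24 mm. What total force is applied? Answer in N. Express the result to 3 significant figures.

k_A = Gd⁴/(8D³N_a) = (75.5×10³)(3.3⁴)/(8·25.0³·24) = 2.9846 N/mm
k_C = Gd⁴/(8D³N_a) = (81.6×10³)(5.5⁴)/(8·34.0³·5) = 47.495 N/mm
Springs A,B series: k_AB = 1/(1/2.9846+1/63) = 2.8496 N/mm; parallel with C: k_eq = 2.8496+47.495 = 50.344 N/mm
F = k_eq·δ = 50.344·24 = 1208.3 N

1210 N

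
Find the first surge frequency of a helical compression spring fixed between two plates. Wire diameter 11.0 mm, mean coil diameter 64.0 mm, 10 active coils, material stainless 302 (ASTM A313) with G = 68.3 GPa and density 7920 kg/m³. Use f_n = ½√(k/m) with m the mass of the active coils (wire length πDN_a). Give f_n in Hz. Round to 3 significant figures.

k = Gd⁴/(8D³N_a) = (68.3×10³)(11.0⁴)/(8·64.0³·10) = 47.683 N/mm = 47683 N/m
Wire length L = πDN_a = π·64.0·10 = 2010.6 mm
m = ρ·(πd²/4)·L = 7920 × 95.033×10⁻⁶ m² × 2.0106 m = 1.5133 kg
f_n = ½√(k/m) = 0.5·√(47683/1.5133) = 0.5·√(31509) = 88.754 Hz

88.8 Hz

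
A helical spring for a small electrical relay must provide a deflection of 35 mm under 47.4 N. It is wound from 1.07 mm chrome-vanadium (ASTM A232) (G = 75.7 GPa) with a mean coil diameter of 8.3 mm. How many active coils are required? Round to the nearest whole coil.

Required rate k = F/δ = 47.4/35 = 1.3543 N/mm
N_a = Gd⁴/(8D³k) = (75.7×10³ × 1.07⁴)/(8 × 8.3³ × 1.3543)
    = 99227.3 / 6194.9 = 16.02 → 16 coils

16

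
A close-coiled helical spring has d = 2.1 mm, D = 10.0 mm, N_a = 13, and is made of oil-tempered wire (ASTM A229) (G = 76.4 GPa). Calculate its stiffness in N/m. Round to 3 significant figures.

k = Gd⁴/(8D³N_a) = (76.4×10³ × 2.1⁴) / (8 × 10.0³ × 13)
  = 1.48583e+06 / 104000 = 14.287 N/mm = 14287 N/m

14300 N/m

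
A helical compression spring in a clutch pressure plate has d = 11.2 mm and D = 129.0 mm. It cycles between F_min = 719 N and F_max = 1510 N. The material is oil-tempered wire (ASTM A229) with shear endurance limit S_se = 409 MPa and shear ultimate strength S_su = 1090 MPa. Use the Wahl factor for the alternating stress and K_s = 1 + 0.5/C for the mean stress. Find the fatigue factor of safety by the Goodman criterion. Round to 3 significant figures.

C = D/d = 129.0/11.2 = 11.5179; K_W = (4C−1)/(4C−4)+0.615/C = 1.1247; K_s = 1+0.5/C = 1.0434
F_a = (F_max−F_min)/2 = 395.5 N; F_m = (F_max+F_min)/2 = 1114.5 N
τ_a = K_W·8F_aD/(πd³) = 1.1247 × 92.475 = 104.01 MPa
τ_m = K_s·8F_mD/(πd³) = 1.0434 × 260.59 = 271.9 MPa
Goodman: 1/n_f = τ_a/S_se + τ_m/S_su = 104.01/409 + 271.9/1090 = 0.25429 + 0.24945 = 0.50374
n_f = 1/0.50374 = 1.985

1.99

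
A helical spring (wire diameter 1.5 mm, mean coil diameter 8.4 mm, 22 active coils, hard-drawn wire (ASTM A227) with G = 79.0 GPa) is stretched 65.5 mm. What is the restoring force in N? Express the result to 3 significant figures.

251 N

k = Gd⁴/(8D³N_a) = (79.0×10³)(1.5⁴)/(8·8.4³·22) = 3.8339 N/mm
F = k·δ = 3.8339 × 65.5 = 251.12 N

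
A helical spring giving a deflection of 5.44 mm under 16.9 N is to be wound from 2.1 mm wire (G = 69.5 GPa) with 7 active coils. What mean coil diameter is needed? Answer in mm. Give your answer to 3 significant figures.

19.8 mm

Required rate k = F/δ = 16.9/5.44 = 3.1066 N/mm
D = (Gd⁴/(8N_a·k))^(1/3) = (69.5×10³·2.1⁴/(8·7·3.1066))^(1/3)
  = (7769.38)^(1/3) = 19.8059 mm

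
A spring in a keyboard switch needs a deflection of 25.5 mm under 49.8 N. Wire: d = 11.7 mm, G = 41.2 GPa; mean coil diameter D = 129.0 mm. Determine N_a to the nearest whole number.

23

Required rate k = F/δ = 49.8/25.5 = 1.9529 N/mm
N_a = Gd⁴/(8D³k) = (41.2×10³ × 11.7⁴)/(8 × 129.0³ × 1.9529)
    = 7.72042e+08 / 3.35389e+07 = 23.02 → 23 coils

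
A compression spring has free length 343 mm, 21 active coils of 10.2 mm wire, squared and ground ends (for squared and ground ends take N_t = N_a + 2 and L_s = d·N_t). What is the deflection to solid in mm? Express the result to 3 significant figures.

N_t = 23; L_s = 10.2·23 = 234.6 mm
δ_solid = L₀ − L_s = 343 − 234.6 = 108.4 mm

108 mm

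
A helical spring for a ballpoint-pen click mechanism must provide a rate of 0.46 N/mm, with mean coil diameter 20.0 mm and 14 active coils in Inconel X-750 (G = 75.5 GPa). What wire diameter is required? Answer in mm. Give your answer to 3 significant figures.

d = (8D³N_a·k / G)^(1/4) = (8·20.0³·14·0.46 / (75.5×10³))^0.25
  = (5.4591)^0.25 = 1.5286 mm

1.53 mm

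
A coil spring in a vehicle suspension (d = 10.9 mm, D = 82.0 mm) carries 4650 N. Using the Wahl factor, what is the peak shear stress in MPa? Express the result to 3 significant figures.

Spring index C = D/d = 82.0/10.9 = 7.5229
K_W = (4C−1)/(4C−4) + 0.615/C = 29.092/26.092 + 0.0818 = 1.1967
τ₀ = 8FD/(πd³) = 8·4650·82.0/(π·10.9³) = 3.0504e+06/4068.5 = 749.77 MPa
τ_max = K·τ₀ = 1.1967 × 749.77 = 897.27 MPa

897 MPa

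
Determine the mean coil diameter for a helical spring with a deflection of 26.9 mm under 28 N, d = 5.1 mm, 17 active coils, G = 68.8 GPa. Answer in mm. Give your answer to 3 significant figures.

69.0 mm

Required rate k = F/δ = 28/26.9 = 1.0409 N/mm
D = (Gd⁴/(8N_a·k))^(1/3) = (68.8×10³·5.1⁴/(8·17·1.0409))^(1/3)
  = (328794)^(1/3) = 69.0200 mm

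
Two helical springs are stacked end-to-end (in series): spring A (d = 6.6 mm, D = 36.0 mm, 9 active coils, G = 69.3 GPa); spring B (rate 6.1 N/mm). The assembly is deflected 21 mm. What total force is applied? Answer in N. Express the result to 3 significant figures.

111 N

k_A = Gd⁴/(8D³N_a) = (69.3×10³)(6.6⁴)/(8·36.0³·9) = 39.144 N/mm
Series: 1/k_eq = 1/39.144 + 1/6.1 = 0.18948; k_eq = 5.2776 N/mm
F = k_eq·δ = 5.2776·21 = 110.83 N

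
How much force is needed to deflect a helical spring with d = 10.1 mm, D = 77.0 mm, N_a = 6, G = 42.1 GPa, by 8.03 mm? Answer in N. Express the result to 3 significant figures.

k = Gd⁴/(8D³N_a) = (42.1×10³)(10.1⁴)/(8·77.0³·6) = 19.992 N/mm
F = k·δ = 19.992 × 8.03 = 160.53 N

161 N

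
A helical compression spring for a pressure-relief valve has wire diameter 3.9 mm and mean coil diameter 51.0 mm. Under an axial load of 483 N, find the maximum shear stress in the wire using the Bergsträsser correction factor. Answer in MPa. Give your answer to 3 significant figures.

1160 MPa

Spring index C = D/d = 51.0/3.9 = 13.0769
K_B = (4C+2)/(4C−3) = 54.308/49.308 = 1.1014
τ₀ = 8FD/(πd³) = 8·483·51.0/(π·3.9³) = 197064/186.36 = 1057.5 MPa
τ_max = K·τ₀ = 1.1014 × 1057.5 = 1164.7 MPa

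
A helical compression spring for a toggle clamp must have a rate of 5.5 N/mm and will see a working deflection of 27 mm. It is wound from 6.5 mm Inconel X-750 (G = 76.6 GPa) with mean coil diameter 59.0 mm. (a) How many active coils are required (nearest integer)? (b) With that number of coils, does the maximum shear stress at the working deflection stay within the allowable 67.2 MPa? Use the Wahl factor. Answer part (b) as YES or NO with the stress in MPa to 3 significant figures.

(a) 15 coils; (b) NO, τ_max = 95.1 MPa

N_a = Gd⁴/(8D³k) = (76.6×10³)(6.5⁴)/(8·59.0³·5.5) = 15.13 → N_a = 15
Actual rate k = Gd⁴/(8D³·15) = 5.5481 N/mm
Working load F = kδ = 5.5481·27 = 149.8 N
C = 59.0/6.5 = 9.0769; K_W = (4C−1)/(4C−4)+0.615/C = 1.1606
τ_max = K_W·8FD/(πd³) = 1.1606·81.952 = 95.115 MPa
τ_max > 67.2 MPa → exceeds allowable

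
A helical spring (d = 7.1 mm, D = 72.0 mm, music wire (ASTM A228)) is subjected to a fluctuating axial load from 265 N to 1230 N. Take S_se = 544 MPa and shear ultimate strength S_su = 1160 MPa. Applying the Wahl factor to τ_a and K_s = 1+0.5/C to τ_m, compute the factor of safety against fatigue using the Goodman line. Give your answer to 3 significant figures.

1.16

C = D/d = 72.0/7.1 = 10.1408; K_W = (4C−1)/(4C−4)+0.615/C = 1.1427; K_s = 1+0.5/C = 1.0493
F_a = (F_max−F_min)/2 = 482.5 N; F_m = (F_max+F_min)/2 = 747.5 N
τ_a = K_W·8F_aD/(πd³) = 1.1427 × 247.17 = 282.44 MPa
τ_m = K_s·8F_mD/(πd³) = 1.0493 × 382.92 = 401.8 MPa
Goodman: 1/n_f = τ_a/S_se + τ_m/S_su = 282.44/544 + 401.8/1160 = 0.51919 + 0.34638 = 0.86557
n_f = 1/0.86557 = 1.155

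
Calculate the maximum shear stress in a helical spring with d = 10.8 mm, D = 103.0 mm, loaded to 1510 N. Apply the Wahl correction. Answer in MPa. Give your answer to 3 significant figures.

Spring index C = D/d = 103.0/10.8 = 9.5370
K_W = (4C−1)/(4C−4) + 0.615/C = 37.148/34.148 + 0.0645 = 1.1523
τ₀ = 8FD/(πd³) = 8·1510·103.0/(π·10.8³) = 1.24424e+06/3957.5 = 314.4 MPa
τ_max = K·τ₀ = 1.1523 × 314.4 = 362.3 MPa

362 MPa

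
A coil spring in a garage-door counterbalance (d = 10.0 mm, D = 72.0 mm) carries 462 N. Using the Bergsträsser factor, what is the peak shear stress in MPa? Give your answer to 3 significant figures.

101 MPa

Spring index C = D/d = 72.0/10.0 = 7.2000
K_B = (4C+2)/(4C−3) = 30.800/25.800 = 1.1938
τ₀ = 8FD/(πd³) = 8·462·72.0/(π·10.0³) = 266112/3141.6 = 84.706 MPa
τ_max = K·τ₀ = 1.1938 × 84.706 = 101.12 MPa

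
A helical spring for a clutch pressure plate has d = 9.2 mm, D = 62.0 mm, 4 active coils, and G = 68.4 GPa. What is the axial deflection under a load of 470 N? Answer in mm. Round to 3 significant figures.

7.32 mm

k = Gd⁴/(8D³N_a) = (68.4×10³)(9.2⁴)/(8·62.0³·4) = 64.251 N/mm
δ = F/k = 470 / 64.251 = 7.315 mm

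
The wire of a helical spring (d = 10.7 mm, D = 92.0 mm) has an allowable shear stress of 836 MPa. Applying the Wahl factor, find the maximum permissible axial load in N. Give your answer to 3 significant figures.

C = D/d = 92.0/10.7 = 8.5981
K_W = (4C−1)/(4C−4) + 0.615/C = 33.393/30.393 + 0.0715 = 1.1702
τ_max = K·8FD/(πd³) → F_max = τ_allow·πd³/(8DK)
F_max = 836·π·10.7³/(8·92.0·1.1702) = 3.2174e+06/861.29 = 3735.6 N

3740 N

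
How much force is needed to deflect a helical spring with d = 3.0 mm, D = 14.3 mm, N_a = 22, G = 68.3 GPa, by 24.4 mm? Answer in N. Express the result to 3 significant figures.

k = Gd⁴/(8D³N_a) = (68.3×10³)(3.0⁴)/(8·14.3³·22) = 10.749 N/mm
F = k·δ = 10.749 × 24.4 = 262.29 N

262 N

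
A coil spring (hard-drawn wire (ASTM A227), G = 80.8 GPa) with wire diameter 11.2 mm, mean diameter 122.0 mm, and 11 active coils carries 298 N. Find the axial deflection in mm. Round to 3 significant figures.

k = Gd⁴/(8D³N_a) = (80.8×10³)(11.2⁴)/(8·122.0³·11) = 7.9565 N/mm
δ = F/k = 298 / 7.9565 = 37.454 mm

37.5 mm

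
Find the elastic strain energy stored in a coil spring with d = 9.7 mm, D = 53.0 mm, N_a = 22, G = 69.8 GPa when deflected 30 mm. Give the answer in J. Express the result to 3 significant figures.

k = Gd⁴/(8D³N_a) = (69.8×10³)(9.7⁴)/(8·53.0³·22) = 23.583 N/mm
U = ½kδ² = 0.5 × 23.583 × 30² = 10612 N·mm = 10.612 J

10.6 J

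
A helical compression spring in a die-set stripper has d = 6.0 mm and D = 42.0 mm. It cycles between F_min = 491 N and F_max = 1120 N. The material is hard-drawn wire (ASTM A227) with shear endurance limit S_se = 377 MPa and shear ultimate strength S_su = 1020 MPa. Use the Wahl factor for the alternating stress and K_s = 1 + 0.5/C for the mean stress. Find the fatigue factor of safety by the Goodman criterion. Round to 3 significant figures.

1.09

C = D/d = 42.0/6.0 = 7.0000; K_W = (4C−1)/(4C−4)+0.615/C = 1.2129; K_s = 1+0.5/C = 1.0714
F_a = (F_max−F_min)/2 = 314.5 N; F_m = (F_max+F_min)/2 = 805.5 N
τ_a = K_W·8F_aD/(πd³) = 1.2129 × 155.72 = 188.87 MPa
τ_m = K_s·8F_mD/(πd³) = 1.0714 × 398.84 = 427.33 MPa
Goodman: 1/n_f = τ_a/S_se + τ_m/S_su = 188.87/377 + 427.33/1020 = 0.50098 + 0.41895 = 0.91994
n_f = 1/0.91994 = 1.087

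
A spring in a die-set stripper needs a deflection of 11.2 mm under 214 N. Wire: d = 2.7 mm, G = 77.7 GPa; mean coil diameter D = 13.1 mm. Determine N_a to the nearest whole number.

Required rate k = F/δ = 214/11.2 = 19.107 N/mm
N_a = Gd⁴/(8D³k) = (77.7×10³ × 2.7⁴)/(8 × 13.1³ × 19.107)
    = 4.1293e+06 / 343637 = 12.02 → 12 coils

12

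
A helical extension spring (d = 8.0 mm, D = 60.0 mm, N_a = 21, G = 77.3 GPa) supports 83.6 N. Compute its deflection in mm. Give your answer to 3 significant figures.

9.58 mm

k = Gd⁴/(8D³N_a) = (77.3×10³)(8.0⁴)/(8·60.0³·21) = 8.7252 N/mm
δ = F/k = 83.6 / 8.7252 = 9.5814 mm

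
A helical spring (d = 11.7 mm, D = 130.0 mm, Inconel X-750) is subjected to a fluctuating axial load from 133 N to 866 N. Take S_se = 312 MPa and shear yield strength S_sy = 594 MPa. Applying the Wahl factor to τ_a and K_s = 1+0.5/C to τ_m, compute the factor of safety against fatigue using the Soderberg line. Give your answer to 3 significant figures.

2.19

C = D/d = 130.0/11.7 = 11.1111; K_W = (4C−1)/(4C−4)+0.615/C = 1.1295; K_s = 1+0.5/C = 1.0450
F_a = (F_max−F_min)/2 = 366.5 N; F_m = (F_max+F_min)/2 = 499.5 N
τ_a = K_W·8F_aD/(πd³) = 1.1295 × 75.753 = 85.565 MPa
τ_m = K_s·8F_mD/(πd³) = 1.0450 × 103.24 = 107.89 MPa
Soderberg: 1/n_f = τ_a/S_se + τ_m/S_sy = 85.565/312 + 107.89/594 = 0.27425 + 0.18163 = 0.45588
n_f = 1/0.45588 = 2.194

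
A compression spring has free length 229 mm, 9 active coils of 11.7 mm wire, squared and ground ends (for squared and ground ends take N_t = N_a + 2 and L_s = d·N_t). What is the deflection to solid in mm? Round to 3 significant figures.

N_t = 11; L_s = 11.7·11 = 128.7 mm
δ_solid = L₀ − L_s = 229 − 128.7 = 100.3 mm

100 mm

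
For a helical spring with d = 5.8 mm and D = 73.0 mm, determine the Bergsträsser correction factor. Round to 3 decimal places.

C = D/d = 73.0/5.8 = 12.5862
K_B = (4C+2)/(4C−3) = 52.345/47.345 = 1.1056

1.106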